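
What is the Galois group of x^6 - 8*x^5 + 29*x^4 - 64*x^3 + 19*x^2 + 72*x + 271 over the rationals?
(C_3 x C_3) : C_4, the transitive group 6T10 of order 36

The polynomial f is an irreducible sextic over Q, so G = Gal(f/Q) is one of the 16 transitive subgroups 6T1, ..., 6T16 of S_6. The discriminant of f is 564385546240000 = 23756800^2, a perfect square, so G is contained in A_6. The transitive groups of degree 6 contained in A_6 are: A_4 (6T4, order 12), S_4 (6T7, order 24), (C_3 x C_3) : C_4 (6T10, order 36), PSL(2,5) (6T12, order 60), A_6 (6T15, order 360). By Dedekind's theorem, for a prime p not dividing disc(f) the degrees of the irreducible factors of f mod p form the cycle type of an element of G. Factoring f modulo the 19 such primes p <= 79 (skipping 2, 5, 29, which divide the discriminant), each new pattern first appears at: mod 3: f = (x^2 + x + 2)(x^4 + 2x + 2), pattern 4+2; mod 11: f = (x^3 + 7x + 10)(x^3 + 3x^2 + 4), pattern 3+3; mod 19: f = (x + 13)(x + 15)(x^2 + 9x + 10)(x^2 + 12x + 2), pattern 2+2+1+1; mod 61: f = (x + 4)(x + 37)(x + 51)(x^3 + 22x^2 + 36x + 25), pattern 3+1+1+1. No other pattern occurs in this range, so the set of observed cycle types is {4+2, 3+3, 2+2+1+1, 3+1+1+1}. The candidates containing elements of all these cycle types are (C_3 x C_3) : C_4 (6T10) of order 36, A_6 (6T15) of order 360; the others are excluded. The observed types are precisely the cycle types that occur in (C_3 x C_3) : C_4 (6T10) (apart from the identity). Each of the other remaining candidates has further cycle types, and by the Chebotarev density theorem the matching factorization patterns would occur for a proportion of primes equal to their share of the group: A_6 (6T15) additionally contains elements of type 5+1 (144 of its 360 elements, about 40% of primes). None of the 19 primes tested shows any such pattern (for each of these groups the chance of that is below 10^-4), which rules them out. Hence G = (C_3 x C_3) : C_4 (6T10), of order 36.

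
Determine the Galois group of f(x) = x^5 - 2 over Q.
F_20

The polynomial f is an irreducible quintic over Q, so G = Gal(f/Q) is a transitive subgroup of S_5: one of C_5 (5T1, order 5), D_5 (5T2, order 10), F_20 (5T3, order 20), A_5 (5T4, order 60) or S_5 (5T5, order 120). The discriminant of f is 50000, which is not a perfect square, so G is not contained in A_5. The transitive groups of degree 5 not contained in A_5 are: F_20 (5T3, order 20), S_5 (5T5, order 120). By Dedekind's theorem, for a prime p not dividing disc(f) the degrees of the irreducible factors of f mod p form the cycle type of an element of G. Factoring f modulo the 18 such primes p <= 71 (skipping 2, 5, which divide the discriminant), each new pattern first appears at: mod 3: f = (x + 1)(x^4 + 2x^3 + x^2 + 2x + 1), pattern 4+1; mod 11: f = (x^5 + 9), pattern 5; mod 19: f = (x + 4)(x^2 + 16x + 16)(x^2 + 18x + 16), pattern 2+2+1. No other pattern occurs in this range, so the set of observed cycle types is {4+1, 5, 2+2+1}. The candidates containing elements of all these cycle types are F_20 (5T3) of order 20, S_5 (5T5) of order 120; the others are excluded. The observed types are precisely the cycle types that occur in F_20 (5T3) (apart from the identity). Each of the other remaining candidates has further cycle types, and by the Chebotarev density theorem the matching factorization patterns would occur for a proportion of primes equal to their share of the group: S_5 (5T5) additionally contains elements of type 3+2, 3+1+1, 2+1+1+1 (50 of its 120 elements, about 42% of primes). None of the 18 primes tested shows any such pattern (for each of these groups the chance of that is below 10^-4), which rules them out. Hence G = F_20 (5T3), of order 20.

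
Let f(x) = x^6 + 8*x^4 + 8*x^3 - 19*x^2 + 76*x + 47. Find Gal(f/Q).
The polynomial f is an irreducible sextic over Q, so G = Gal(f/Q) is one of the 16 transitive subgroups 6T1, ..., 6T16 of S_6. The discriminant of f is 2046918914580544 = 45242888^2, a perfect square, so G is contained in A_6. The transitive groups of degree 6 contained in A_6 are: A_4 (6T4, order 12), S_4 (6T7, order 24), (C_3 x C_3) : C_4 (6T10, order 36), PSL(2,5) (6T12, order 60), A_6 (6T15, order 360). By Dedekind's theorem, for a prime p not dividing disc(f) the degrees of the irreducible factors of f mod p form the cycle type of an element of G. Factoring f modulo the 79 such primes p <= 419 (skipping 2, 31, which divide the discriminant), each new pattern first appears at: mod 3: f = (x^2 + 2x + 2)(x^4 + x^3 + x^2 + x + 1), pattern 4+2; mod 5: f = (x^3 + x^2 + 4x + 3)(x^3 + 4x^2 + 4), pattern 3+3; mod 11: f = (x + 4)(x + 10)(x^2 + 4)(x^2 + 8x + 6), pattern 2+2+1+1; mod 67: f = (x + 6)(x + 10)(x + 15)(x + 21)(x + 30)(x + 52), pattern 1+1+1+1+1+1. No other pattern occurs in this range, so the set of observed cycle types is {4+2, 3+3, 2+2+1+1, 1+1+1+1+1+1}. The candidates containing elements of all these cycle types are S_4 (6T7) of order 24, (C_3 x C_3) : C_4 (6T10) of order 36, A_6 (6T15) of order 360; the others are excluded. The observed types are precisely the cycle types that occur in S_4 (6T7). Each of the other remaining candidates has further cycle types, and by the Chebotarev density theorem the matching factorization patterns would occur for a proportion of primes equal to their share of the group: (C_3 x C_3) : C_4 (6T10) additionally contains elements of type 3+1+1+1 (4 of its 36 elements, about 11% of primes); A_6 (6T15) additionally contains elements of type 5+1, 3+1+1+1 (184 of its 360 elements, about 51% of primes). None of the 79 primes tested shows any such pattern (for each of these groups the chance of that is below 10^-4), which rules them out. Hence G = S_4 (6T7), of order 24.

S_4 (also written S4+)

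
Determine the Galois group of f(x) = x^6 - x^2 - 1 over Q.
The polynomial f is an irreducible sextic over Q, so G = Gal(f/Q) is one of the 16 transitive subgroups 6T1, ..., 6T16 of S_6. The discriminant of f is 33856 = 184^2, a perfect square, so G is contained in A_6. The transitive groups of degree 6 contained in A_6 are: A_4 (6T4, order 12), S_4 (6T7, order 24), (C_3 x C_3) : C_4 (6T10, order 36), PSL(2,5) (6T12, order 60), A_6 (6T15, order 360). By Dedekind's theorem, for a prime p not dividing disc(f) the degrees of the irreducible factors of f mod p form the cycle type of an element of G. Factoring f modulo the 79 such primes p <= 419 (skipping 2, 23, which divide the discriminant), each new pattern first appears at: mod 3: f = (x^3 + x^2 + 2x + 1)(x^3 + 2x^2 + 2x + 2), pattern 3+3; mod 5: f = (x^2 + 3)(x^4 + 2x^2 + 3), pattern 4+2; mod 19: f = (x + 5)(x + 14)(x^2 + 9x + 15)(x^2 + 10x + 15), pattern 2+2+1+1; mod 223: f = (x + 16)(x + 57)(x + 78)(x + 145)(x + 166)(x + 207), pattern 1+1+1+1+1+1. No other pattern occurs in this range, so the set of observed cycle types is {3+3, 4+2, 2+2+1+1, 1+1+1+1+1+1}. The candidates containing elements of all these cycle types are S_4 (6T7) of order 24, (C_3 x C_3) : C_4 (6T10) of order 36, A_6 (6T15) of order 360; the others are excluded. The observed types are precisely the cycle types that occur in S_4 (6T7). Each of the other remaining candidates has further cycle types, and by the Chebotarev density theorem the matching factorization patterns would occur for a proportion of primes equal to their share of the group: (C_3 x C_3) : C_4 (6T10) additionally contains elements of type 3+1+1+1 (4 of its 36 elements, about 11% of primes); A_6 (6T15) additionally contains elements of type 5+1, 3+1+1+1 (184 of its 360 elements, about 51% of primes). None of the 79 primes tested shows any such pattern (for each of these groups the chance of that is below 10^-4), which rules them out. Hence G = S_4 (6T7), of order 24.

S_4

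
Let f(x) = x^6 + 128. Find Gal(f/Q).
D_6 (order 12)

The polynomial f is an irreducible sextic over Q, so G = Gal(f/Q) is one of the 16 transitive subgroups 6T1, ..., 6T16 of S_6. The discriminant of f is -1603087953297408, which is not a perfect square, so G is not contained in A_6. The transitive groups of degree 6 not contained in A_6 are: C_6 (6T1, order 6), S_3 (6T2, order 6), D_6 (6T3, order 12), C_3 x S_3 (6T5, order 18), A_4 x C_2 (6T6, order 24), S_4 (6T8, order 24), S_3 x S_3 (6T9, order 36), S_4 x C_2 (6T11, order 48), (S_3 x S_3) : C_2 (6T13, order 72), PGL(2,5) (6T14, order 120), S_6 (6T16, order 720). By Dedekind's theorem, for a prime p not dividing disc(f) the degrees of the irreducible factors of f mod p form the cycle type of an element of G. Factoring f modulo the 79 such primes p <= 419 (skipping 2, 3, which divide the discriminant), each new pattern first appears at: mod 5: f = (x^2 + 2)(x^2 + x + 2)(x^2 + 4x + 2), pattern 2+2+2; mod 7: f = (x^6 + 2), pattern 6; mod 11: f = (x + 4)(x + 7)(x^2 + 4x + 5)(x^2 + 7x + 5), pattern 2+2+1+1; mod 19: f = (x^3 + 9)(x^3 + 10), pattern 3+3; mod 43: f = (x + 1)(x + 6)(x + 7)(x + 36)(x + 37)(x + 42), pattern 1+1+1+1+1+1. No other pattern occurs in this range, so the set of observed cycle types is {2+2+2, 6, 2+2+1+1, 3+3, 1+1+1+1+1+1}. The candidates containing elements of all these cycle types are D_6 (6T3) of order 12, A_4 x C_2 (6T6) of order 24, S_3 x S_3 (6T9) of order 36, S_4 x C_2 (6T11) of order 48, (S_3 x S_3) : C_2 (6T13) of order 72, PGL(2,5) (6T14) of order 120, S_6 (6T16) of order 720; the others are excluded. The observed types are precisely the cycle types that occur in D_6 (6T3). Each of the other remaining candidates has further cycle types, and by the Chebotarev density theorem the matching factorization patterns would occur for a proportion of primes equal to their share of the group: A_4 x C_2 (6T6) additionally contains elements of type 2+1+1+1+1 (3 of its 24 elements, about 12% of primes); S_3 x S_3 (6T9) additionally contains elements of type 3+1+1+1 (4 of its 36 elements, about 11% of primes); S_4 x C_2 (6T11) additionally contains elements of type 4+2, 4+1+1, 2+1+1+1+1 (15 of its 48 elements, about 31% of primes); (S_3 x S_3) : C_2 (6T13) additionally contains elements of type 4+2, 3+2+1, 3+1+1+1, 2+1+1+1+1 (40 of its 72 elements, about 56% of primes); PGL(2,5) (6T14) additionally contains elements of type 5+1, 4+1+1 (54 of its 120 elements, about 45% of primes); S_6 (6T16) additionally contains elements of type 5+1, 4+2, 4+1+1, 3+2+1, 3+1+1+1, 2+1+1+1+1 (499 of its 720 elements, about 69% of primes). None of the 79 primes tested shows any such pattern (for each of these groups the chance of that is below 10^-4), which rules them out. Hence G = D_6 (6T3), of order 12.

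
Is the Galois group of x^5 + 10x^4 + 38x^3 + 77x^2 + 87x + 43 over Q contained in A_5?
No

The polynomial is irreducible of degree 5 over Q. Its discriminant is 734464, which is not a perfect square. A Galois group lies in the alternating group exactly when the discriminant is a square in Q, so the Galois group (S_5) is not contained in A_5.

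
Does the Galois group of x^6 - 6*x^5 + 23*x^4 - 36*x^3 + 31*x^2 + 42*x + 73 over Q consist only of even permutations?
No

The polynomial is irreducible of degree 6 over Q. Its discriminant is -201485505789952, which is not a perfect square. A Galois group lies in the alternating group exactly when the discriminant is a square in Q, so the Galois group ((S_3 x S_3) : C_2) is not contained in A_6.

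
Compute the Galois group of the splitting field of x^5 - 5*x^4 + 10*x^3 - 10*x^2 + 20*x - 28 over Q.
The polynomial f is an irreducible quintic over Q, so G = Gal(f/Q) is a transitive subgroup of S_5: one of C_5 (5T1, order 5), D_5 (5T2, order 10), F_20 (5T3, order 20), A_5 (5T4, order 60) or S_5 (5T5, order 120). The discriminant of f is 259200000, which is not a perfect square, so G is not contained in A_5. The transitive groups of degree 5 not contained in A_5 are: F_20 (5T3, order 20), S_5 (5T5, order 120). By Dedekind's theorem, for a prime p not dividing disc(f) the degrees of the irreducible factors of f mod p form the cycle type of an element of G. Factoring f modulo the 18 such primes p <= 73 (skipping 2, 3, 5, which divide the discriminant), each new pattern first appears at: mod 7: f = (x)(x^4 + 2x^3 + 3x^2 + 4x + 6), pattern 4+1; mod 11: f = (x + 4)(x^2 + 6x + 2)(x^2 + 7x + 2), pattern 2+2+1; mod 19: f = (x^5 + 14x^4 + 10x^3 + 9x^2 + x + 10), pattern 5. No other pattern occurs in this range, so the set of observed cycle types is {4+1, 2+2+1, 5}. The candidates containing elements of all these cycle types are F_20 (5T3) of order 20, S_5 (5T5) of order 120; the others are excluded. The observed types are precisely the cycle types that occur in F_20 (5T3) (apart from the identity). Each of the other remaining candidates has further cycle types, and by the Chebotarev density theorem the matching factorization patterns would occur for a proportion of primes equal to their share of the group: S_5 (5T5) additionally contains elements of type 3+2, 3+1+1, 2+1+1+1 (50 of its 120 elements, about 42% of primes). None of the 18 primes tested shows any such pattern (for each of these groups the chance of that is below 10^-4), which rules them out. Hence G = F_20 (5T3), of order 20.

F_20, the Frobenius group of order 20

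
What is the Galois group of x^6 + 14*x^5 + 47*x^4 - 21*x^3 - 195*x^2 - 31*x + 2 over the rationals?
PSL(2,5), A_5 acting on 6 points

The polynomial f is an irreducible sextic over Q, so G = Gal(f/Q) is one of the 16 transitive subgroups 6T1, ..., 6T16 of S_6. The discriminant of f is 8413926734596681 = 91727459^2, a perfect square, so G is contained in A_6. The transitive groups of degree 6 contained in A_6 are: A_4 (6T4, order 12), S_4 (6T7, order 24), (C_3 x C_3) : C_4 (6T10, order 36), PSL(2,5) (6T12, order 60), A_6 (6T15, order 360). By Dedekind's theorem, for a prime p not dividing disc(f) the degrees of the irreducible factors of f mod p form the cycle type of an element of G. Factoring f modulo the 21 such primes p <= 79 (skipping 19, which divides the discriminant), each new pattern first appears at: mod 2: f = (x)(x^5 + x^3 + x^2 + x + 1), pattern 5+1; mod 7: f = (x^3 + 3x^2 + 4x + 1)(x^3 + 4x^2 + 3x + 2), pattern 3+3; mod 61: f = (x + 39)(x + 60)(x^2 + 45x + 29)(x^2 + 53x + 48), pattern 2+2+1+1. No other pattern occurs in this range, so the set of observed cycle types is {5+1, 3+3, 2+2+1+1}. The candidates containing elements of all these cycle types are PSL(2,5) (6T12) of order 60, A_6 (6T15) of order 360; the others are excluded. The observed types are precisely the cycle types that occur in PSL(2,5) (6T12) (apart from the identity). Each of the other remaining candidates has further cycle types, and by the Chebotarev density theorem the matching factorization patterns would occur for a proportion of primes equal to their share of the group: A_6 (6T15) additionally contains elements of type 4+2, 3+1+1+1 (130 of its 360 elements, about 36% of primes). None of the 21 primes tested shows any such pattern (for each of these groups the chance of that is below 10^-4), which rules them out. Hence G = PSL(2,5) (6T12), of order 60.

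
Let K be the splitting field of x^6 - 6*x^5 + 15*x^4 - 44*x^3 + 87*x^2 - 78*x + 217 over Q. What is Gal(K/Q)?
C_3 x S_3 (order 18)

The polynomial f is an irreducible sextic over Q, so G = Gal(f/Q) is one of the 16 transitive subgroups 6T1, ..., 6T16 of S_6. The discriminant of f is -190210142896128, which is not a perfect square, so G is not contained in A_6. The transitive groups of degree 6 not contained in A_6 are: C_6 (6T1, order 6), S_3 (6T2, order 6), D_6 (6T3, order 12), C_3 x S_3 (6T5, order 18), A_4 x C_2 (6T6, order 24), S_4 (6T8, order 24), S_3 x S_3 (6T9, order 36), S_4 x C_2 (6T11, order 48), (S_3 x S_3) : C_2 (6T13, order 72), PGL(2,5) (6T14, order 120), S_6 (6T16, order 720). By Dedekind's theorem, for a prime p not dividing disc(f) the degrees of the irreducible factors of f mod p form the cycle type of an element of G. Factoring f modulo the 33 such primes p <= 149 (skipping 2, 3, which divide the discriminant), each new pattern first appears at: mod 5: f = (x^6 + 4x^5 + x^3 + 2x^2 + 2x + 2), pattern 6; mod 7: f = (x)(x + 1)(x + 3)(x^3 + 4x^2 + 3x + 2), pattern 3+1+1+1; mod 17: f = (x^2 + 10)(x^2 + 5x + 5)(x^2 + 6x + 4), pattern 2+2+2; mod 19: f = (x^3 + 16x^2 + 3x + 3)(x^3 + 16x^2 + 3x + 9), pattern 3+3; mod 73: f = (x + 25)(x + 41)(x + 43)(x + 57)(x + 59)(x + 61), pattern 1+1+1+1+1+1. No other pattern occurs in this range, so the set of observed cycle types is {6, 3+1+1+1, 2+2+2, 3+3, 1+1+1+1+1+1}. The candidates containing elements of all these cycle types are C_3 x S_3 (6T5) of order 18, S_3 x S_3 (6T9) of order 36, (S_3 x S_3) : C_2 (6T13) of order 72, S_6 (6T16) of order 720; the others are excluded. The observed types are precisely the cycle types that occur in C_3 x S_3 (6T5). Each of the other remaining candidates has further cycle types, and by the Chebotarev density theorem the matching factorization patterns would occur for a proportion of primes equal to their share of the group: S_3 x S_3 (6T9) additionally contains elements of type 2+2+1+1 (9 of its 36 elements, about 25% of primes); (S_3 x S_3) : C_2 (6T13) additionally contains elements of type 4+2, 3+2+1, 2+2+1+1, 2+1+1+1+1 (45 of its 72 elements, about 62% of primes); S_6 (6T16) additionally contains elements of type 5+1, 4+2, 4+1+1, 3+2+1, 2+2+1+1, 2+1+1+1+1 (504 of its 720 elements, about 70% of primes). None of the 33 primes tested shows any such pattern (for each of these groups the chance of that is below 10^-4), which rules them out. Hence G = C_3 x S_3 (6T5), of order 18.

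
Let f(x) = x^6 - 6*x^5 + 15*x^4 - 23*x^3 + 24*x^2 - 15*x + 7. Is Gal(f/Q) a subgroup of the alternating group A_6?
The polynomial is irreducible of degree 6 over Q. Its discriminant is -177147, which is not a perfect square. A Galois group lies in the alternating group exactly when the discriminant is a square in Q, so the Galois group (C_3 x S_3) is not contained in A_6.

No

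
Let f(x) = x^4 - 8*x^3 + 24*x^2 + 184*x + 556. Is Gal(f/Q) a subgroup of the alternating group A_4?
Yes

The polynomial is irreducible of degree 4 over Q. Its discriminant is 176319369216 = 419904^2, a perfect square. A Galois group lies in the alternating group exactly when the discriminant is a square in Q, so the Galois group (A_4) is contained in A_4.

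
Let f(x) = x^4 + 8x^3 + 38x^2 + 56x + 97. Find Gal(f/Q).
V_4 (also written V4)

The polynomial is an irreducible quartic over Q and its discriminant is 180633600 = 13440^2, a perfect square, so the Galois group is contained in A_4. The resolvent cubic y^3 - 38*y^2 + 60*y + 5400 splits completely over Q, which gives the Klein four-group V_4.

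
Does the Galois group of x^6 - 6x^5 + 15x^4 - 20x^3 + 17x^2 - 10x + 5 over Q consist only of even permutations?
The polynomial is irreducible of degree 6 over Q. Its discriminant is -2508800, which is not a perfect square. A Galois group lies in the alternating group exactly when the discriminant is a square in Q, so the Galois group (S_4 x C_2) is not contained in A_6.

No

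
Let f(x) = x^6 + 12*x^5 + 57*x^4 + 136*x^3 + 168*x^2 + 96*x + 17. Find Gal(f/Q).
The polynomial f is an irreducible sextic over Q, so G = Gal(f/Q) is one of the 16 transitive subgroups 6T1, ..., 6T16 of S_6. The discriminant of f is -419904, which is not a perfect square, so G is not contained in A_6. The transitive groups of degree 6 not contained in A_6 are: C_6 (6T1, order 6), S_3 (6T2, order 6), D_6 (6T3, order 12), C_3 x S_3 (6T5, order 18), A_4 x C_2 (6T6, order 24), S_4 (6T8, order 24), S_3 x S_3 (6T9, order 36), S_4 x C_2 (6T11, order 48), (S_3 x S_3) : C_2 (6T13, order 72), PGL(2,5) (6T14, order 120), S_6 (6T16, order 720). By Dedekind's theorem, for a prime p not dividing disc(f) the degrees of the irreducible factors of f mod p form the cycle type of an element of G. Factoring f modulo the 33 such primes p <= 149 (skipping 2, 3, which divide the discriminant), each new pattern first appears at: mod 5: f = (x^3 + 2x + 4)(x^3 + 2x^2 + 3), pattern 3+3; mod 7: f = (x^6 + 5x^5 + x^4 + 3x^3 + 5x + 3), pattern 6; mod 17: f = (x)(x + 4)(x^2 + 4x + 10)(x^2 + 4x + 16), pattern 2+2+1+1; mod 19: f = (x + 8)(x + 9)(x + 14)(x + 15)(x^2 + 4x + 10), pattern 2+1+1+1+1; mod 71: f = (x^2 + 4x + 44)(x^2 + 4x + 49)(x^2 + 4x + 58), pattern 2+2+2. No other pattern occurs in this range, so the set of observed cycle types is {3+3, 6, 2+2+1+1, 2+1+1+1+1, 2+2+2}. The candidates containing elements of all these cycle types are A_4 x C_2 (6T6) of order 24, S_4 x C_2 (6T11) of order 48, (S_3 x S_3) : C_2 (6T13) of order 72, S_6 (6T16) of order 720; the others are excluded. The observed types are precisely the cycle types that occur in A_4 x C_2 (6T6) (apart from the identity). Each of the other remaining candidates has further cycle types, and by the Chebotarev density theorem the matching factorization patterns would occur for a proportion of primes equal to their share of the group: S_4 x C_2 (6T11) additionally contains elements of type 4+2, 4+1+1 (12 of its 48 elements, about 25% of primes); (S_3 x S_3) : C_2 (6T13) additionally contains elements of type 4+2, 3+2+1, 3+1+1+1 (34 of its 72 elements, about 47% of primes); S_6 (6T16) additionally contains elements of type 5+1, 4+2, 4+1+1, 3+2+1, 3+1+1+1 (484 of its 720 elements, about 67% of primes). None of the 33 primes tested shows any such pattern (for each of these groups the chance of that is below 10^-4), which rules them out. Hence G = A_4 x C_2 (6T6), of order 24.

A_4 x C_2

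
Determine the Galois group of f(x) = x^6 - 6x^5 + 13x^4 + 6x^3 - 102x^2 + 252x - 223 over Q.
The polynomial f is an irreducible sextic over Q, so G = Gal(f/Q) is one of the 16 transitive subgroups 6T1, ..., 6T16 of S_6. The discriminant of f is 87452721811456 = 9351616^2, a perfect square, so G is contained in A_6. The transitive groups of degree 6 contained in A_6 are: A_4 (6T4, order 12), S_4 (6T7, order 24), (C_3 x C_3) : C_4 (6T10, order 36), PSL(2,5) (6T12, order 60), A_6 (6T15, order 360). By Dedekind's theorem, for a prime p not dividing disc(f) the degrees of the irreducible factors of f mod p form the cycle type of an element of G. Factoring f modulo the 79 such primes p <= 419 (skipping 2, 23, which divide the discriminant), each new pattern first appears at: mod 3: f = (x^3 + x^2 + x + 2)(x^3 + 2x^2 + x + 1), pattern 3+3; mod 5: f = (x^2 + 2x + 3)(x^4 + 2x^3 + x^2 + 3x + 4), pattern 4+2; mod 19: f = (x + 14)(x + 15)(x^2 + 10x + 12)(x^2 + 12x + 2), pattern 2+2+1+1; mod 223: f = (x)(x + 12)(x + 17)(x + 64)(x + 129)(x + 218), pattern 1+1+1+1+1+1. No other pattern occurs in this range, so the set of observed cycle types is {3+3, 4+2, 2+2+1+1, 1+1+1+1+1+1}. The candidates containing elements of all these cycle types are S_4 (6T7) of order 24, (C_3 x C_3) : C_4 (6T10) of order 36, A_6 (6T15) of order 360; the others are excluded. The observed types are precisely the cycle types that occur in S_4 (6T7). Each of the other remaining candidates has further cycle types, and by the Chebotarev density theorem the matching factorization patterns would occur for a proportion of primes equal to their share of the group: (C_3 x C_3) : C_4 (6T10) additionally contains elements of type 3+1+1+1 (4 of its 36 elements, about 11% of primes); A_6 (6T15) additionally contains elements of type 5+1, 3+1+1+1 (184 of its 360 elements, about 51% of primes). None of the 79 primes tested shows any such pattern (for each of these groups the chance of that is below 10^-4), which rules them out. Hence G = S_4 (6T7), of order 24.

S_4 (also written S4+)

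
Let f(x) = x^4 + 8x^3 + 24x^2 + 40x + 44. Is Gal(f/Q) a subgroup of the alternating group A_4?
Yes

The polynomial is irreducible of degree 4 over Q. Its discriminant is 331776 = 576^2, a perfect square. A Galois group lies in the alternating group exactly when the discriminant is a square in Q, so the Galois group (A_4) is contained in A_4.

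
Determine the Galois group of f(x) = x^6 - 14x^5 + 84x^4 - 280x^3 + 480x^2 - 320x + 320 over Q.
(C_3 x C_3) : C_4 (also written G36+)

The polynomial f is an irreducible sextic over Q, so G = Gal(f/Q) is one of the 16 transitive subgroups 6T1, ..., 6T16 of S_6. The discriminant of f is 564385546240000 = 23756800^2, a perfect square, so G is contained in A_6. The transitive groups of degree 6 contained in A_6 are: A_4 (6T4, order 12), S_4 (6T7, order 24), (C_3 x C_3) : C_4 (6T10, order 36), PSL(2,5) (6T12, order 60), A_6 (6T15, order 360). By Dedekind's theorem, for a prime p not dividing disc(f) the degrees of the irreducible factors of f mod p form the cycle type of an element of G. Factoring f modulo the 19 such primes p <= 79 (skipping 2, 5, 29, which divide the discriminant), each new pattern first appears at: mod 3: f = (x^2 + 2x + 2)(x^4 + 2x^3 + x + 1), pattern 4+2; mod 11: f = (x^3 + 8x + 6)(x^3 + 8x^2 + 10x + 2), pattern 3+3; mod 19: f = (x + 12)(x + 14)(x^2 + 7x + 2)(x^2 + 10x + 10), pattern 2+2+1+1; mod 61: f = (x + 3)(x + 36)(x + 50)(x^3 + 19x^2 + 56x + 10), pattern 3+1+1+1. No other pattern occurs in this range, so the set of observed cycle types is {4+2, 3+3, 2+2+1+1, 3+1+1+1}. The candidates containing elements of all these cycle types are (C_3 x C_3) : C_4 (6T10) of order 36, A_6 (6T15) of order 360; the others are excluded. The observed types are precisely the cycle types that occur in (C_3 x C_3) : C_4 (6T10) (apart from the identity). Each of the other remaining candidates has further cycle types, and by the Chebotarev density theorem the matching factorization patterns would occur for a proportion of primes equal to their share of the group: A_6 (6T15) additionally contains elements of type 5+1 (144 of its 360 elements, about 40% of primes). None of the 19 primes tested shows any such pattern (for each of these groups the chance of that is below 10^-4), which rules them out. Hence G = (C_3 x C_3) : C_4 (6T10), of order 36.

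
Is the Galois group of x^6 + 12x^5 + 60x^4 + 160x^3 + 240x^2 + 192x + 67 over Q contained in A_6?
No

The polynomial is irreducible of degree 6 over Q. Its discriminant is -11337408, which is not a perfect square. A Galois group lies in the alternating group exactly when the discriminant is a square in Q, so the Galois group (S_3) is not contained in A_6.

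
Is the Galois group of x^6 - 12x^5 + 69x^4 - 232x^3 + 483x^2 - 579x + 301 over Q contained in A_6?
The polynomial is irreducible of degree 6 over Q. Its discriminant is -68755887963, which is not a perfect square. A Galois group lies in the alternating group exactly when the discriminant is a square in Q, so the Galois group (C_3 x S_3) is not contained in A_6.

No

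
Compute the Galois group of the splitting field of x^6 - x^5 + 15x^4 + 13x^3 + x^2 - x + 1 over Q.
6T1: C_6

The polynomial f is an irreducible sextic over Q, so G = Gal(f/Q) is one of the 16 transitive subgroups 6T1, ..., 6T16 of S_6. The discriminant of f is -26135036263, which is not a perfect square, so G is not contained in A_6. The transitive groups of degree 6 not contained in A_6 are: C_6 (6T1, order 6), S_3 (6T2, order 6), D_6 (6T3, order 12), C_3 x S_3 (6T5, order 18), A_4 x C_2 (6T6, order 24), S_4 (6T8, order 24), S_3 x S_3 (6T9, order 36), S_4 x C_2 (6T11, order 48), (S_3 x S_3) : C_2 (6T13, order 72), PGL(2,5) (6T14, order 120), S_6 (6T16, order 720). By Dedekind's theorem, for a prime p not dividing disc(f) the degrees of the irreducible factors of f mod p form the cycle type of an element of G. Factoring f modulo the 37 such primes p <= 173 (skipping 7, 29, 43, which divide the discriminant), each new pattern first appears at: mod 2: f = (x^3 + x + 1)(x^3 + x^2 + 1), pattern 3+3; mod 3: f = (x^6 + 2x^5 + x^3 + x^2 + 2x + 1), pattern 6; mod 13: f = (x^2 + 7x + 4)(x^2 + 8x + 9)(x^2 + 10x + 4), pattern 2+2+2; mod 71: f = (x + 7)(x + 16)(x + 34)(x + 36)(x + 51)(x + 68), pattern 1+1+1+1+1+1. No other pattern occurs in this range, so the set of observed cycle types is {3+3, 6, 2+2+2, 1+1+1+1+1+1}. The candidates containing elements of all these cycle types are C_6 (6T1) of order 6, D_6 (6T3) of order 12, C_3 x S_3 (6T5) of order 18, A_4 x C_2 (6T6) of order 24, S_3 x S_3 (6T9) of order 36, S_4 x C_2 (6T11) of order 48, (S_3 x S_3) : C_2 (6T13) of order 72, PGL(2,5) (6T14) of order 120, S_6 (6T16) of order 720; the others are excluded. The observed types are precisely the cycle types that occur in C_6 (6T1). Each of the other remaining candidates has further cycle types, and by the Chebotarev density theorem the matching factorization patterns would occur for a proportion of primes equal to their share of the group: D_6 (6T3) additionally contains elements of type 2+2+1+1 (3 of its 12 elements, about 25% of primes); C_3 x S_3 (6T5) additionally contains elements of type 3+1+1+1 (4 of its 18 elements, about 22% of primes); A_4 x C_2 (6T6) additionally contains elements of type 2+2+1+1, 2+1+1+1+1 (6 of its 24 elements, about 25% of primes); S_3 x S_3 (6T9) additionally contains elements of type 3+1+1+1, 2+2+1+1 (13 of its 36 elements, about 36% of primes); S_4 x C_2 (6T11) additionally contains elements of type 4+2, 4+1+1, 2+2+1+1, 2+1+1+1+1 (24 of its 48 elements, about 50% of primes); (S_3 x S_3) : C_2 (6T13) additionally contains elements of type 4+2, 3+2+1, 3+1+1+1, 2+2+1+1, 2+1+1+1+1 (49 of its 72 elements, about 68% of primes); PGL(2,5) (6T14) additionally contains elements of type 5+1, 4+1+1, 2+2+1+1 (69 of its 120 elements, about 58% of primes); S_6 (6T16) additionally contains elements of type 5+1, 4+2, 4+1+1, 3+2+1, 3+1+1+1, 2+2+1+1, 2+1+1+1+1 (544 of its 720 elements, about 76% of primes). None of the 37 primes tested shows any such pattern (for each of these groups the chance of that is below 10^-4), which rules them out. Hence G = C_6 (6T1), of order 6.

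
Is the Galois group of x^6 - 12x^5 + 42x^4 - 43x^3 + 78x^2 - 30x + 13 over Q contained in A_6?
No

The polynomial is irreducible of degree 6 over Q. Its discriminant is -152796047606667, which is not a perfect square. A Galois group lies in the alternating group exactly when the discriminant is a square in Q, so the Galois group (C_3 x S_3) is not contained in A_6.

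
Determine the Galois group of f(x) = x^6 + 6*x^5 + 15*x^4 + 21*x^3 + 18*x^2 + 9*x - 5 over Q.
S_3 x S_3, the direct product S_3 x S_3 in its degree-6 action

The polynomial f is an irreducible sextic over Q, so G = Gal(f/Q) is one of the 16 transitive subgroups 6T1, ..., 6T16 of S_6. The discriminant of f is 871199469, which is not a perfect square, so G is not contained in A_6. The transitive groups of degree 6 not contained in A_6 are: C_6 (6T1, order 6), S_3 (6T2, order 6), D_6 (6T3, order 12), C_3 x S_3 (6T5, order 18), A_4 x C_2 (6T6, order 24), S_4 (6T8, order 24), S_3 x S_3 (6T9, order 36), S_4 x C_2 (6T11, order 48), (S_3 x S_3) : C_2 (6T13, order 72), PGL(2,5) (6T14, order 120), S_6 (6T16, order 720). By Dedekind's theorem, for a prime p not dividing disc(f) the degrees of the irreducible factors of f mod p form the cycle type of an element of G. Factoring f modulo the 16 such primes p <= 67 (skipping 3, 7, 29, which divide the discriminant), each new pattern first appears at: mod 2: f = (x^6 + x^4 + x^3 + x + 1), pattern 6; mod 5: f = (x)(x + 4)(x^2 + 3x + 3)(x^2 + 4x + 2), pattern 2+2+1+1; mod 13: f = (x + 8)(x + 9)(x + 12)(x^3 + 3x^2 + 3x + 10), pattern 3+1+1+1; mod 19: f = (x^2 + 6x + 15)(x^2 + 8x + 1)(x^2 + 11x + 6), pattern 2+2+2; mod 67: f = (x^3 + 3x^2 + 3x + 20)(x^3 + 3x^2 + 3x + 50), pattern 3+3. No other pattern occurs in this range, so the set of observed cycle types is {6, 2+2+1+1, 3+1+1+1, 2+2+2, 3+3}. The candidates containing elements of all these cycle types are S_3 x S_3 (6T9) of order 36, (S_3 x S_3) : C_2 (6T13) of order 72, S_6 (6T16) of order 720; the others are excluded. The observed types are precisely the cycle types that occur in S_3 x S_3 (6T9) (apart from the identity). Each of the other remaining candidates has further cycle types, and by the Chebotarev density theorem the matching factorization patterns would occur for a proportion of primes equal to their share of the group: (S_3 x S_3) : C_2 (6T13) additionally contains elements of type 4+2, 3+2+1, 2+1+1+1+1 (36 of its 72 elements, about 50% of primes); S_6 (6T16) additionally contains elements of type 5+1, 4+2, 4+1+1, 3+2+1, 2+1+1+1+1 (459 of its 720 elements, about 64% of primes). None of the 16 primes tested shows any such pattern (for each of these groups the chance of that is below 10^-4), which rules them out. Hence G = S_3 x S_3 (6T9), of order 36.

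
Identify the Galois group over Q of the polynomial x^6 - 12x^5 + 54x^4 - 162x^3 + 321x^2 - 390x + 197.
The polynomial f is an irreducible sextic over Q, so G = Gal(f/Q) is one of the 16 transitive subgroups 6T1, ..., 6T16 of S_6. The discriminant of f is 1323222688272384 = 36376128^2, a perfect square, so G is contained in A_6. The transitive groups of degree 6 contained in A_6 are: A_4 (6T4, order 12), S_4 (6T7, order 24), (C_3 x C_3) : C_4 (6T10, order 36), PSL(2,5) (6T12, order 60), A_6 (6T15, order 360). By Dedekind's theorem, for a prime p not dividing disc(f) the degrees of the irreducible factors of f mod p form the cycle type of an element of G. Factoring f modulo the 33 such primes p <= 149 (skipping 2, 3, which divide the discriminant), each new pattern first appears at: mod 5: f = (x^3 + x^2 + 3x + 1)(x^3 + 2x^2 + 4x + 2), pattern 3+3; mod 17: f = (x + 7)(x + 15)(x^2 + 7x + 13)(x^2 + 10x + 2), pattern 2+2+1+1; mod 71: f = (x + 32)(x + 34)(x + 45)(x + 46)(x + 54)(x + 61), pattern 1+1+1+1+1+1. No other pattern occurs in this range, so the set of observed cycle types is {3+3, 2+2+1+1, 1+1+1+1+1+1}. The candidates containing elements of all these cycle types are A_4 (6T4) of order 12, S_4 (6T7) of order 24, (C_3 x C_3) : C_4 (6T10) of order 36, PSL(2,5) (6T12) of order 60, A_6 (6T15) of order 360; the others are excluded. The observed types are precisely the cycle types that occur in A_4 (6T4). Each of the other remaining candidates has further cycle types, and by the Chebotarev density theorem the matching factorization patterns would occur for a proportion of primes equal to their share of the group: S_4 (6T7) additionally contains elements of type 4+2 (6 of its 24 elements, about 25% of primes); (C_3 x C_3) : C_4 (6T10) additionally contains elements of type 4+2, 3+1+1+1 (22 of its 36 elements, about 61% of primes); PSL(2,5) (6T12) additionally contains elements of type 5+1 (24 of its 60 elements, about 40% of primes); A_6 (6T15) additionally contains elements of type 5+1, 4+2, 3+1+1+1 (274 of its 360 elements, about 76% of primes). None of the 33 primes tested shows any such pattern (for each of these groups the chance of that is below 10^-4), which rules them out. Hence G = A_4 (6T4), of order 12.

A_4, A_4 acting on 6 points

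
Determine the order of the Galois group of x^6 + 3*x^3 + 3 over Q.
The degree of the splitting field over Q equals the order of the Galois group, so first determine the group. The polynomial f is an irreducible sextic over Q, so G = Gal(f/Q) is one of the 16 transitive subgroups 6T1, ..., 6T16 of S_6. The discriminant of f is -177147, which is not a perfect square, so G is not contained in A_6. The transitive groups of degree 6 not contained in A_6 are: C_6 (6T1, order 6), S_3 (6T2, order 6), D_6 (6T3, order 12), C_3 x S_3 (6T5, order 18), A_4 x C_2 (6T6, order 24), S_4 (6T8, order 24), S_3 x S_3 (6T9, order 36), S_4 x C_2 (6T11, order 48), (S_3 x S_3) : C_2 (6T13, order 72), PGL(2,5) (6T14, order 120), S_6 (6T16, order 720). By Dedekind's theorem, for a prime p not dividing disc(f) the degrees of the irreducible factors of f mod p form the cycle type of an element of G. Factoring f modulo the 33 such primes p <= 139 (skipping 3, which divides the discriminant), each new pattern first appears at: mod 2: f = (x^6 + x^3 + 1), pattern 6; mod 7: f = (x + 3)(x + 5)(x + 6)(x^3 + 4), pattern 3+1+1+1; mod 17: f = (x^2 + 5x + 7)(x^2 + 13x + 7)(x^2 + 16x + 7), pattern 2+2+2; mod 19: f = (x^3 + 9)(x^3 + 13), pattern 3+3; mod 73: f = (x + 42)(x + 43)(x + 44)(x + 51)(x + 52)(x + 60), pattern 1+1+1+1+1+1. No other pattern occurs in this range, so the set of observed cycle types is {6, 3+1+1+1, 2+2+2, 3+3, 1+1+1+1+1+1}. The candidates containing elements of all these cycle types are C_3 x S_3 (6T5) of order 18, S_3 x S_3 (6T9) of order 36, (S_3 x S_3) : C_2 (6T13) of order 72, S_6 (6T16) of order 720; the others are excluded. The observed types are precisely the cycle types that occur in C_3 x S_3 (6T5). Each of the other remaining candidates has further cycle types, and by the Chebotarev density theorem the matching factorization patterns would occur for a proportion of primes equal to their share of the group: S_3 x S_3 (6T9) additionally contains elements of type 2+2+1+1 (9 of its 36 elements, about 25% of primes); (S_3 x S_3) : C_2 (6T13) additionally contains elements of type 4+2, 3+2+1, 2+2+1+1, 2+1+1+1+1 (45 of its 72 elements, about 62% of primes); S_6 (6T16) additionally contains elements of type 5+1, 4+2, 4+1+1, 3+2+1, 2+2+1+1, 2+1+1+1+1 (504 of its 720 elements, about 70% of primes). None of the 33 primes tested shows any such pattern (for each of these groups the chance of that is below 10^-4), which rules them out. Hence G = C_3 x S_3 (6T5), of order 18. The Galois group C_3 x S_3 (6T5) has order 18, so the splitting field has degree 18 over Q.

18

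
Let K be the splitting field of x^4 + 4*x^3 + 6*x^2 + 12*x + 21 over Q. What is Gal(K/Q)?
The polynomial is an irreducible quartic over Q and its discriminant is 331776 = 576^2, a perfect square, so the Galois group is contained in A_4. The resolvent cubic y^3 - 6*y^2 - 36*y + 24 is irreducible over Q. An irreducible resolvent with square discriminant gives A_4.

4T4: A_4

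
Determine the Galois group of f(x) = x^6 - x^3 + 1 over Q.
C_6, the cyclic group of order 6

The polynomial f is an irreducible sextic over Q, so G = Gal(f/Q) is one of the 16 transitive subgroups 6T1, ..., 6T16 of S_6. The discriminant of f is -19683, which is not a perfect square, so G is not contained in A_6. The transitive groups of degree 6 not contained in A_6 are: C_6 (6T1, order 6), S_3 (6T2, order 6), D_6 (6T3, order 12), C_3 x S_3 (6T5, order 18), A_4 x C_2 (6T6, order 24), S_4 (6T8, order 24), S_3 x S_3 (6T9, order 36), S_4 x C_2 (6T11, order 48), (S_3 x S_3) : C_2 (6T13, order 72), PGL(2,5) (6T14, order 120), S_6 (6T16, order 720). By Dedekind's theorem, for a prime p not dividing disc(f) the degrees of the irreducible factors of f mod p form the cycle type of an element of G. Factoring f modulo the 37 such primes p <= 163 (skipping 3, which divides the discriminant), each new pattern first appears at: mod 2: f = (x^6 + x^3 + 1), pattern 6; mod 7: f = (x^3 + 2)(x^3 + 4), pattern 3+3; mod 17: f = (x^2 + 7x + 1)(x^2 + 13x + 1)(x^2 + 14x + 1), pattern 2+2+2; mod 19: f = (x + 4)(x + 5)(x + 6)(x + 9)(x + 16)(x + 17), pattern 1+1+1+1+1+1. No other pattern occurs in this range, so the set of observed cycle types is {6, 3+3, 2+2+2, 1+1+1+1+1+1}. The candidates containing elements of all these cycle types are C_6 (6T1) of order 6, D_6 (6T3) of order 12, C_3 x S_3 (6T5) of order 18, A_4 x C_2 (6T6) of order 24, S_3 x S_3 (6T9) of order 36, S_4 x C_2 (6T11) of order 48, (S_3 x S_3) : C_2 (6T13) of order 72, PGL(2,5) (6T14) of order 120, S_6 (6T16) of order 720; the others are excluded. The observed types are precisely the cycle types that occur in C_6 (6T1). Each of the other remaining candidates has further cycle types, and by the Chebotarev density theorem the matching factorization patterns would occur for a proportion of primes equal to their share of the group: D_6 (6T3) additionally contains elements of type 2+2+1+1 (3 of its 12 elements, about 25% of primes); C_3 x S_3 (6T5) additionally contains elements of type 3+1+1+1 (4 of its 18 elements, about 22% of primes); A_4 x C_2 (6T6) additionally contains elements of type 2+2+1+1, 2+1+1+1+1 (6 of its 24 elements, about 25% of primes); S_3 x S_3 (6T9) additionally contains elements of type 3+1+1+1, 2+2+1+1 (13 of its 36 elements, about 36% of primes); S_4 x C_2 (6T11) additionally contains elements of type 4+2, 4+1+1, 2+2+1+1, 2+1+1+1+1 (24 of its 48 elements, about 50% of primes); (S_3 x S_3) : C_2 (6T13) additionally contains elements of type 4+2, 3+2+1, 3+1+1+1, 2+2+1+1, 2+1+1+1+1 (49 of its 72 elements, about 68% of primes); PGL(2,5) (6T14) additionally contains elements of type 5+1, 4+1+1, 2+2+1+1 (69 of its 120 elements, about 58% of primes); S_6 (6T16) additionally contains elements of type 5+1, 4+2, 4+1+1, 3+2+1, 3+1+1+1, 2+2+1+1, 2+1+1+1+1 (544 of its 720 elements, about 76% of primes). None of the 37 primes tested shows any such pattern (for each of these groups the chance of that is below 10^-4), which rules them out. Hence G = C_6 (6T1), of order 6.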